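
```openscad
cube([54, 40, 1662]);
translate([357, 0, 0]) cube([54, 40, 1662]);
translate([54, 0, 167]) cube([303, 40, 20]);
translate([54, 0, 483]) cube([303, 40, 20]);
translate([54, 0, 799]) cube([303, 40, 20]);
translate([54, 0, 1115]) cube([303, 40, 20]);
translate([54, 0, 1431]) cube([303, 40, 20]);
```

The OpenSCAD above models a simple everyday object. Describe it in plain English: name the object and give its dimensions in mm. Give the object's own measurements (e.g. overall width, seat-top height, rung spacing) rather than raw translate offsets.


A straight ladder. Two 54×40 mm vertical rails, 1662 mm tall, stand 411 mm apart (outside-to-outside) with their front faces coplanar on the −y side. 5 rungs, each 40 mm deep and 20 mm tall, span between the inner faces of the rails, front faces flush with the rails. The lowest rung's underside is at z = 167 mm and rungs are spaced 316 mm apart (underside to underside).


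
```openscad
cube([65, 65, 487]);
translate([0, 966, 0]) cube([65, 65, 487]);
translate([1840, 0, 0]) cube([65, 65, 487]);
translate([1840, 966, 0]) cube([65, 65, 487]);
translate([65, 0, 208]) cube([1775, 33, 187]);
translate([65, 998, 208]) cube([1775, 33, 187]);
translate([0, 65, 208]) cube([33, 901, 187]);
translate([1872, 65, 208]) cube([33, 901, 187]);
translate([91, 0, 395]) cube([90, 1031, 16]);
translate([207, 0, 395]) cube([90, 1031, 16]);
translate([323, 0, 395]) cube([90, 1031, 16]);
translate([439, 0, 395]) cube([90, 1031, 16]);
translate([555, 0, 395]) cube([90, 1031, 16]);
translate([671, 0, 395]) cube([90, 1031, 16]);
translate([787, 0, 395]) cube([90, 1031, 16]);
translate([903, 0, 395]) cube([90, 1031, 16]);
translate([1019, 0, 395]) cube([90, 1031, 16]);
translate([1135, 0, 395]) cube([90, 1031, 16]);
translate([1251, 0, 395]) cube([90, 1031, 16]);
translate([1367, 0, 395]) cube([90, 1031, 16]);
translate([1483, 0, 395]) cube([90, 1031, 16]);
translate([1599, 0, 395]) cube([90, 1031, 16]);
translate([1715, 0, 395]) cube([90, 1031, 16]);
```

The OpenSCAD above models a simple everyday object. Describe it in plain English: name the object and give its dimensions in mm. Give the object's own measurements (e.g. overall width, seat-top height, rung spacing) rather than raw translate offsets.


A bed frame 1905 mm long (x) by 1031 mm wide (y). Four 65×65 mm corner posts, 487 mm tall, at the corners of the footprint. Four rails of 33 mm thickness and 187 mm height run between adjacent posts with their undersides at z = 208 mm, their outer faces flush with the outside of the frame (the two x-running rails run between the posts' inner faces; the two y-running rails run between the posts' inner faces). 15 slats, each 90 mm wide (x) and 16 mm thick, lie across the top of the two x-running rails, running the full 1031 mm width of the frame in y; along x they sit between the end posts with a 26 mm gap after the −x posts and between neighbouring slats, leaving 35 mm before the +x posts.


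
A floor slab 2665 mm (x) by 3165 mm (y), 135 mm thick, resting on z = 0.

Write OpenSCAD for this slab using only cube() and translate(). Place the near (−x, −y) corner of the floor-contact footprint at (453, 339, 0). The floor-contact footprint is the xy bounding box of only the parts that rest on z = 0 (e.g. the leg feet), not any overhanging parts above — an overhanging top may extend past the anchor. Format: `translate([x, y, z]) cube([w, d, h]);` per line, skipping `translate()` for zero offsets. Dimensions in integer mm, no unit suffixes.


translate([453, 339, 0]) cube([2665, 3165, 135]);


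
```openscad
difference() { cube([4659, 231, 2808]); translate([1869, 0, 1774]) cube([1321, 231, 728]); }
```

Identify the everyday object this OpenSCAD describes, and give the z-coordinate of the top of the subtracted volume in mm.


A wall with a window opening. The window head height is 2502 mm.

A wall with a rectangular opening subtracted — a window. Sill at z = 1774, opening 728 mm tall, so the head is at 1774 + 728 = 2502 mm.


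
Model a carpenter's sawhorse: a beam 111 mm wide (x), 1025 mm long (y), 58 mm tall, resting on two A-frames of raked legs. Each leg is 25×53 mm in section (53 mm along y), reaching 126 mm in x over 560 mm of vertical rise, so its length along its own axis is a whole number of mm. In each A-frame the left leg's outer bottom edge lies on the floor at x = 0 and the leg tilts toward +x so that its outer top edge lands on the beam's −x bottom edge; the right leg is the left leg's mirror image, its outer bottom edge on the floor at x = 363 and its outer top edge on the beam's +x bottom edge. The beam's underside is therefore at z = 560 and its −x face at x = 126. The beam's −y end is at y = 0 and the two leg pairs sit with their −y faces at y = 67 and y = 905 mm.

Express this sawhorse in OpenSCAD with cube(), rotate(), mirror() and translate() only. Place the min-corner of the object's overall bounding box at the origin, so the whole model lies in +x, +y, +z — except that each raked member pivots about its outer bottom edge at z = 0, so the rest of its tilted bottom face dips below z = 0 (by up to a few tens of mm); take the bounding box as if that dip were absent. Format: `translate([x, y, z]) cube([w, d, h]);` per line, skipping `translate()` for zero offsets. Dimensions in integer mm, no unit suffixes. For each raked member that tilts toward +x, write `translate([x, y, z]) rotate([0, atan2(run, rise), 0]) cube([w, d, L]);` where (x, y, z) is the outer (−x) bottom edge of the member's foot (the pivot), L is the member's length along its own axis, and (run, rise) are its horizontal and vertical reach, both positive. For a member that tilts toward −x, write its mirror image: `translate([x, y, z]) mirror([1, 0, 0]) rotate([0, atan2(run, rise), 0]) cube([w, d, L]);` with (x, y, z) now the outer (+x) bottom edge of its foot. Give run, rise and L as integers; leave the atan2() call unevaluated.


translate([126, 0, 560]) cube([111, 1025, 58]);
translate([0, 67, 0]) rotate([0, atan2(126, 560), 0]) cube([25, 53, 574]);
translate([363, 67, 0]) mirror([1, 0, 0]) rotate([0, atan2(126, 560), 0]) cube([25, 53, 574]);
translate([0, 905, 0]) rotate([0, atan2(126, 560), 0]) cube([25, 53, 574]);
translate([363, 905, 0]) mirror([1, 0, 0]) rotate([0, atan2(126, 560), 0]) cube([25, 53, 574]);


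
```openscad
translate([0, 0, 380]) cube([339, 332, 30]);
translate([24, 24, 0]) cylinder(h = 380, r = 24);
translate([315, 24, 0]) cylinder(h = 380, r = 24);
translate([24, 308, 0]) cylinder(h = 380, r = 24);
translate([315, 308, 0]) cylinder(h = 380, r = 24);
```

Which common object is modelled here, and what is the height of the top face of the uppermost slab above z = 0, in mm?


A stool. The seat height is 410 mm.

A 339×332×30 slab at z = 380 on four corner cylinders — a stool. The seat top is 380 + 30 = 410 mm.


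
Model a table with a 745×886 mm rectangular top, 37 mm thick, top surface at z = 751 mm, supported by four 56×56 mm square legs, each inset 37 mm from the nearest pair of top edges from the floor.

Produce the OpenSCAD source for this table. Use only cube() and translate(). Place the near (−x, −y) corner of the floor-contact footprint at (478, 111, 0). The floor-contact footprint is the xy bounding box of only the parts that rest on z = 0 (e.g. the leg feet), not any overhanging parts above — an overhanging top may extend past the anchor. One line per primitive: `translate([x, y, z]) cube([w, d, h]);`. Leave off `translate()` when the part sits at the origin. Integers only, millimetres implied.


translate([441, 74, 714]) cube([745, 886, 37]);
translate([478, 111, 0]) cube([56, 56, 714]);
translate([1093, 111, 0]) cube([56, 56, 714]);
translate([478, 867, 0]) cube([56, 56, 714]);
translate([1093, 867, 0]) cube([56, 56, 714]);


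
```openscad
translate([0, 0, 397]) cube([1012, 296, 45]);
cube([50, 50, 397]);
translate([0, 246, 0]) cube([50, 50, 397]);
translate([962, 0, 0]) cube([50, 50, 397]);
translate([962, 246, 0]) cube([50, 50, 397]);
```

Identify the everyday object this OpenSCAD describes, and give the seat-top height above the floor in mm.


A bench. The seat-top height is 442 mm.

A long slab on four corner posts — a bench. The slab sits at z = 397 with thickness 45, so the top is 397 + 45 = 442 mm.


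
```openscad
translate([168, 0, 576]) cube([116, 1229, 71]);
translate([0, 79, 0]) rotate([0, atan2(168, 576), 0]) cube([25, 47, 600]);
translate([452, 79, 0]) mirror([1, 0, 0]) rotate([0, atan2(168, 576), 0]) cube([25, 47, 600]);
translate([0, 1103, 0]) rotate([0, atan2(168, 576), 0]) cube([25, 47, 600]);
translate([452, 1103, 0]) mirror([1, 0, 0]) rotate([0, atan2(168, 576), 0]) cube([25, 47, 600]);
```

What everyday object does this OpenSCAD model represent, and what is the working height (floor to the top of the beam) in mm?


A sawhorse. The overall height is 647 mm.

A beam across two mirrored pairs of raked legs — a sawhorse. The beam's underside is at z = 576 (matching the legs' vertical rise in atan2(168, 576)) and the beam is 71 mm tall, so its top is at 576 + 71 = 647 mm. The raked legs top out at the beam's underside, so that is the highest point.


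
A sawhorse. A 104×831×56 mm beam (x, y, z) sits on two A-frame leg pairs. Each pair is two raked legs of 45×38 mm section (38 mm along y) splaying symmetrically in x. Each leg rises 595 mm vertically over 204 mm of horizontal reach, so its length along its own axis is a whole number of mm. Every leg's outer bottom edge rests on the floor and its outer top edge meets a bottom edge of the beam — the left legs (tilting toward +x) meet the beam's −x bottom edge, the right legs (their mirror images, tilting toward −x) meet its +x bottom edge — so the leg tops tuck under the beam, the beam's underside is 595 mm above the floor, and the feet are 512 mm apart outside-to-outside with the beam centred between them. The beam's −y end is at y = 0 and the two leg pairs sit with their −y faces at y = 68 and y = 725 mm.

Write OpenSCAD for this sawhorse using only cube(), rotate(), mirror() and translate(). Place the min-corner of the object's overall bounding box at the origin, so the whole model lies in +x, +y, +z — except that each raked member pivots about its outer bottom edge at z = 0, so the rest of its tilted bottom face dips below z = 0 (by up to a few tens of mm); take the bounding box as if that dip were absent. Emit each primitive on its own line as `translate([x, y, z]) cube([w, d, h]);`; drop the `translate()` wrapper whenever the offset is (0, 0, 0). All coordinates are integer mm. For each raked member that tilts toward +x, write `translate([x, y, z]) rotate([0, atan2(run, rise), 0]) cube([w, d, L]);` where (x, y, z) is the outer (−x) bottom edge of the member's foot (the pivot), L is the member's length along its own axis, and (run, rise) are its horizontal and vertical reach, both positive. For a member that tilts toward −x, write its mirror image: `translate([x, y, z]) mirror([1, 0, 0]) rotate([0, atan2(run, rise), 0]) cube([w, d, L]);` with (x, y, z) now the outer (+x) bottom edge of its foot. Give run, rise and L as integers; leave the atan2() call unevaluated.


// leg length = √(204² + 595²) = 629
// right-leg outer foot x = 2·204 + 104 = 512
// beam min-corner = (204, 0, 595)
translate([204, 0, 595]) cube([104, 831, 56]);
translate([0, 68, 0]) rotate([0, atan2(204, 595), 0]) cube([45, 38, 629]);
translate([512, 68, 0]) mirror([1, 0, 0]) rotate([0, atan2(204, 595), 0]) cube([45, 38, 629]);
translate([0, 725, 0]) rotate([0, atan2(204, 595), 0]) cube([45, 38, 629]);
translate([512, 725, 0]) mirror([1, 0, 0]) rotate([0, atan2(204, 595), 0]) cube([45, 38, 629]);


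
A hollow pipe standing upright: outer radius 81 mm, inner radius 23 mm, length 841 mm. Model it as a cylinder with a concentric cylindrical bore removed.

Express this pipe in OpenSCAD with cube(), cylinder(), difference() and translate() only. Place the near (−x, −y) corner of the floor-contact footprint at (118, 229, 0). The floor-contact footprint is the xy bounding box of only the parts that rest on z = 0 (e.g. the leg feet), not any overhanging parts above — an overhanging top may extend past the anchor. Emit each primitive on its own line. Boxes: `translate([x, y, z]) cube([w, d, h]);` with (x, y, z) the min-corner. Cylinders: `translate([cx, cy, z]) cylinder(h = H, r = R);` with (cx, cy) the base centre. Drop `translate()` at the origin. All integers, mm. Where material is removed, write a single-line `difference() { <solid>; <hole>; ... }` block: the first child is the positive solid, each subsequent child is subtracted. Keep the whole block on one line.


difference() { translate([199, 310, 0]) cylinder(h = 841, r = 81); translate([199, 310, 0]) cylinder(h = 841, r = 23); }


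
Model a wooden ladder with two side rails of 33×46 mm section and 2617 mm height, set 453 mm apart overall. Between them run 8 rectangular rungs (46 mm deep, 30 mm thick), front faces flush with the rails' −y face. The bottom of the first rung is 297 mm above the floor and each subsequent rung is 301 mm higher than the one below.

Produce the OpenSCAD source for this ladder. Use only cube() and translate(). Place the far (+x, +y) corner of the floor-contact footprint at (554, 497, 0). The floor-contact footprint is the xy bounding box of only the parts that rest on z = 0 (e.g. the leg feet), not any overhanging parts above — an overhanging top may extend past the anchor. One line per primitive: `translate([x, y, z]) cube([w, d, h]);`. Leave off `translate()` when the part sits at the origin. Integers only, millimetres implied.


translate([101, 451, 0]) cube([33, 46, 2617]);
translate([521, 451, 0]) cube([33, 46, 2617]);
translate([134, 451, 297]) cube([387, 46, 30]);
translate([134, 451, 598]) cube([387, 46, 30]);
translate([134, 451, 899]) cube([387, 46, 30]);
translate([134, 451, 1200]) cube([387, 46, 30]);
translate([134, 451, 1501]) cube([387, 46, 30]);
translate([134, 451, 1802]) cube([387, 46, 30]);
translate([134, 451, 2103]) cube([387, 46, 30]);
translate([134, 451, 2404]) cube([387, 46, 30]);


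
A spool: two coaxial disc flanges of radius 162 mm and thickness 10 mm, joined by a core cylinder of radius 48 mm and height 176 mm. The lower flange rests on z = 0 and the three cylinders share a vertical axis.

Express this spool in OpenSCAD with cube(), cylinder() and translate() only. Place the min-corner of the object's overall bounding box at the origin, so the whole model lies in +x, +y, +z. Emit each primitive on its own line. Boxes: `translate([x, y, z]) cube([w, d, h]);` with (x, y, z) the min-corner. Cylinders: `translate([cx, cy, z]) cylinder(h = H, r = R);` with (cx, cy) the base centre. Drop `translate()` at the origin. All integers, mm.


translate([162, 162, 0]) cylinder(h = 10, r = 162);
translate([162, 162, 10]) cylinder(h = 176, r = 48);
translate([162, 162, 186]) cylinder(h = 10, r = 162);


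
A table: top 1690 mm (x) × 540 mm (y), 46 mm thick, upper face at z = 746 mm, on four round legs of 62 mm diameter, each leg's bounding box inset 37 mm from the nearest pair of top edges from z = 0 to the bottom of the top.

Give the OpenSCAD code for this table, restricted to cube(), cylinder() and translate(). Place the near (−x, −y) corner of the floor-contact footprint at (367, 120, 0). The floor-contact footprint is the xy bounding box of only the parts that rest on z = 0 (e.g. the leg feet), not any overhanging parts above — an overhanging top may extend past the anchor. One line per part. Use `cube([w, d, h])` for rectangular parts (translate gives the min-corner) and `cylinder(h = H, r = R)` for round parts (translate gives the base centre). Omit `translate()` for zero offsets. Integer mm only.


// leg_h = 746 - 46 = 700
translate([330, 83, 700]) cube([1690, 540, 46]);
translate([398, 151, 0]) cylinder(h = 700, r = 31);
translate([1952, 151, 0]) cylinder(h = 700, r = 31);
translate([398, 555, 0]) cylinder(h = 700, r = 31);
translate([1952, 555, 0]) cylinder(h = 700, r = 31);


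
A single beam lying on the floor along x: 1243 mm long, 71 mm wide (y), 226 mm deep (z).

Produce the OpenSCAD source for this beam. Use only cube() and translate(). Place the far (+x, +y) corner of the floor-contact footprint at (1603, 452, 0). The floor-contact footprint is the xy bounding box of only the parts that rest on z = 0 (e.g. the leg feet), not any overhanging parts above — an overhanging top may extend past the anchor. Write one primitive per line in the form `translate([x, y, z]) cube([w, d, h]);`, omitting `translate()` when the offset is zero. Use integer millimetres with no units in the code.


translate([360, 381, 0]) cube([1243, 71, 226]);


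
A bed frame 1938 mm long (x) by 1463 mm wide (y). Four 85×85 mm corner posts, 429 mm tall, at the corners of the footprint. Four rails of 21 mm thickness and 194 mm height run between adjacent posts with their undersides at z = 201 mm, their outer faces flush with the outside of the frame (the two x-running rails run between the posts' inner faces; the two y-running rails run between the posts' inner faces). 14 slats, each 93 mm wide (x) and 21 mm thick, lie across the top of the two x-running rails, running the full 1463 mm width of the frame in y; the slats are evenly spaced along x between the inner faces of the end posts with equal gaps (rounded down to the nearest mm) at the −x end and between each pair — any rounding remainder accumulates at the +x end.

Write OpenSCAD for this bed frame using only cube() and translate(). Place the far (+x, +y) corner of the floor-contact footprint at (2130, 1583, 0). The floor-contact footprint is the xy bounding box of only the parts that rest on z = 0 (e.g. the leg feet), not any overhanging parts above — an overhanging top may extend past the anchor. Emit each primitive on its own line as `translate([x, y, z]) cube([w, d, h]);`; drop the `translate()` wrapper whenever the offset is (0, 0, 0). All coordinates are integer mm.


translate([192, 120, 0]) cube([85, 85, 429]);
translate([192, 1498, 0]) cube([85, 85, 429]);
translate([2045, 120, 0]) cube([85, 85, 429]);
translate([2045, 1498, 0]) cube([85, 85, 429]);
translate([277, 120, 201]) cube([1768, 21, 194]);
translate([277, 1562, 201]) cube([1768, 21, 194]);
translate([192, 205, 201]) cube([21, 1293, 194]);
translate([2109, 205, 201]) cube([21, 1293, 194]);
translate([308, 120, 395]) cube([93, 1463, 21]);
translate([432, 120, 395]) cube([93, 1463, 21]);
translate([556, 120, 395]) cube([93, 1463, 21]);
translate([680, 120, 395]) cube([93, 1463, 21]);
translate([804, 120, 395]) cube([93, 1463, 21]);
translate([928, 120, 395]) cube([93, 1463, 21]);
translate([1052, 120, 395]) cube([93, 1463, 21]);
translate([1176, 120, 395]) cube([93, 1463, 21]);
translate([1300, 120, 395]) cube([93, 1463, 21]);
translate([1424, 120, 395]) cube([93, 1463, 21]);
translate([1548, 120, 395]) cube([93, 1463, 21]);
translate([1672, 120, 395]) cube([93, 1463, 21]);
translate([1796, 120, 395]) cube([93, 1463, 21]);
translate([1920, 120, 395]) cube([93, 1463, 21]);


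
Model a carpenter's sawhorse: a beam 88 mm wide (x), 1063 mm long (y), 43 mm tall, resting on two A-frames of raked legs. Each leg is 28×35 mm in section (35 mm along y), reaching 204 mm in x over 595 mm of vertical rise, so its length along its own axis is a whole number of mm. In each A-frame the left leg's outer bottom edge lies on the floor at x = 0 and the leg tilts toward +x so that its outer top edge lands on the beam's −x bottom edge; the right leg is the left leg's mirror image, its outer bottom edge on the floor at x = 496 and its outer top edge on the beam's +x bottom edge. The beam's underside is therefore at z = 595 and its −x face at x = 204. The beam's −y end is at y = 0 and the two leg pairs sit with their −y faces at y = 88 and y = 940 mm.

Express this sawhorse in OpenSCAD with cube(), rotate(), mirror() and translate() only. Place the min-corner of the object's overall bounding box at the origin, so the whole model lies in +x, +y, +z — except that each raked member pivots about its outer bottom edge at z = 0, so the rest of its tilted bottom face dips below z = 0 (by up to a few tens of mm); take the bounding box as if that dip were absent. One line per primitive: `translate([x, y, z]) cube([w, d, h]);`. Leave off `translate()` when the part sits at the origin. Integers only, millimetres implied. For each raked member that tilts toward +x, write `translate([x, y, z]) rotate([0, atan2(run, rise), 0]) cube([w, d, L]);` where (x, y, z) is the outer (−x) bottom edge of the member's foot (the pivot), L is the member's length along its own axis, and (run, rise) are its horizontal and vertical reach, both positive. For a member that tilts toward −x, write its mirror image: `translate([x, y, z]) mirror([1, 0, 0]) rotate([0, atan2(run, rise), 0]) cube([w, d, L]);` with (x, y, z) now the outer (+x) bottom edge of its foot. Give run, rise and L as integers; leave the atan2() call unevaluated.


translate([204, 0, 595]) cube([88, 1063, 43]);
translate([0, 88, 0]) rotate([0, atan2(204, 595), 0]) cube([28, 35, 629]);
translate([496, 88, 0]) mirror([1, 0, 0]) rotate([0, atan2(204, 595), 0]) cube([28, 35, 629]);
translate([0, 940, 0]) rotate([0, atan2(204, 595), 0]) cube([28, 35, 629]);
translate([496, 940, 0]) mirror([1, 0, 0]) rotate([0, atan2(204, 595), 0]) cube([28, 35, 629]);


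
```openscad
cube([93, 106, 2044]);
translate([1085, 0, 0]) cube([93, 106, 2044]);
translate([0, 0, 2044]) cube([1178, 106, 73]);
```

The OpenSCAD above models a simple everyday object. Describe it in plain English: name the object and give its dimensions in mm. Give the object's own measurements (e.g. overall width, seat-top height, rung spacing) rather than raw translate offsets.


A door frame. The clear opening is 992 mm wide and 2044 mm high. Two 93 mm wide jambs, 106 mm deep, stand either side of the opening from the floor to the top of the opening. A 73 mm thick head sits across the top of both jambs, spanning the full outside width of the frame.


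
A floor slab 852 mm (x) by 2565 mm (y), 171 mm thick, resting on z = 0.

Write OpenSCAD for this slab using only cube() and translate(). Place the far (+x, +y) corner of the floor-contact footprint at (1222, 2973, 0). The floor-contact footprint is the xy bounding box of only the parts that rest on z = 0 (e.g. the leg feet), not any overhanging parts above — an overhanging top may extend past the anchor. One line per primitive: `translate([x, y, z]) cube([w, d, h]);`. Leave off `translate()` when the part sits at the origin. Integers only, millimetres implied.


translate([370, 408, 0]) cube([852, 2565, 171]);


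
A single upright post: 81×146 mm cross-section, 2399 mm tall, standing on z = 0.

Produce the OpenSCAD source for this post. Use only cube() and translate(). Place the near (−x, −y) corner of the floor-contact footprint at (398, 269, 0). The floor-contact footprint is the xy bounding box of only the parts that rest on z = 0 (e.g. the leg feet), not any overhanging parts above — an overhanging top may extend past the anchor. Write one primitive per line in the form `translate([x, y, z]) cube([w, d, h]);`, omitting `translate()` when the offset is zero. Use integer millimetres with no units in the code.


translate([398, 269, 0]) cube([81, 146, 2399]);


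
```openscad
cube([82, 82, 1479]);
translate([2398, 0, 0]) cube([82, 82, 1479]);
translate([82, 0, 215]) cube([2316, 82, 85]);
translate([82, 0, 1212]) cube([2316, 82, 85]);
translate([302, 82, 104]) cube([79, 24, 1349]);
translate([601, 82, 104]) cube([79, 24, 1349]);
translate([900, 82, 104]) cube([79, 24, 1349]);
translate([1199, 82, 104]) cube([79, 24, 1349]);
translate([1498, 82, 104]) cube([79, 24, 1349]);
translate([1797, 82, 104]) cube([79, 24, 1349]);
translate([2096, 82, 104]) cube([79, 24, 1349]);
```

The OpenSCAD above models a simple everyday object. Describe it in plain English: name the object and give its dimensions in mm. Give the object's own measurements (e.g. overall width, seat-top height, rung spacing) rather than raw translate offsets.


A fence section. Two 82×82 mm posts, 1479 mm tall, stand on the floor with a clear span of 2316 mm between their inner faces. Two horizontal rails of 82×85 mm section span the gap between the posts with their undersides at z = 215 mm and z = 1212 mm, flush with the posts' −y face. 7 pickets, each 79 mm wide, 24 mm thick and 1349 mm tall, are fixed to the +y face of the rails with their bottoms at z = 104 mm, spaced across the span with a 220 mm gap after the −x post and between neighbouring pickets, with 223 mm left before the +x post.


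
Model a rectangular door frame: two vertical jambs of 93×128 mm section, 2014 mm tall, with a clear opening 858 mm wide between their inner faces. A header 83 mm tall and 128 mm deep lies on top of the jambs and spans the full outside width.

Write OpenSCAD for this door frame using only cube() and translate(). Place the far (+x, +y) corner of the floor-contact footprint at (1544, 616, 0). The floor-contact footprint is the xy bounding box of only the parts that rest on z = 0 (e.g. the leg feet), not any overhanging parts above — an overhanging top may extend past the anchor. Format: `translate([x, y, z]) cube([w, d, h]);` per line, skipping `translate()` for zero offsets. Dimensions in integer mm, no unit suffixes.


translate([500, 488, 0]) cube([93, 128, 2014]);
translate([1451, 488, 0]) cube([93, 128, 2014]);
translate([500, 488, 2014]) cube([1044, 128, 83]);


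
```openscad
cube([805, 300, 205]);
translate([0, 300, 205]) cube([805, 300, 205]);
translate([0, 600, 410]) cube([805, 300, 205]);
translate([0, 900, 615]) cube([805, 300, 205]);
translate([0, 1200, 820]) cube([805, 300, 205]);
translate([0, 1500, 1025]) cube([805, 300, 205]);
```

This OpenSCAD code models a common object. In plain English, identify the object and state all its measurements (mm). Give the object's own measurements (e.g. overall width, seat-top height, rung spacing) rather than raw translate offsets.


A straight staircase of 6 solid steps. Each step is 805 mm wide (x), 300 mm deep (y, the going) and 205 mm tall (the rise). The first step rests on the floor; each subsequent step sits one going further in +y and one rise higher in +z, directly behind and above the previous step with no overlap.


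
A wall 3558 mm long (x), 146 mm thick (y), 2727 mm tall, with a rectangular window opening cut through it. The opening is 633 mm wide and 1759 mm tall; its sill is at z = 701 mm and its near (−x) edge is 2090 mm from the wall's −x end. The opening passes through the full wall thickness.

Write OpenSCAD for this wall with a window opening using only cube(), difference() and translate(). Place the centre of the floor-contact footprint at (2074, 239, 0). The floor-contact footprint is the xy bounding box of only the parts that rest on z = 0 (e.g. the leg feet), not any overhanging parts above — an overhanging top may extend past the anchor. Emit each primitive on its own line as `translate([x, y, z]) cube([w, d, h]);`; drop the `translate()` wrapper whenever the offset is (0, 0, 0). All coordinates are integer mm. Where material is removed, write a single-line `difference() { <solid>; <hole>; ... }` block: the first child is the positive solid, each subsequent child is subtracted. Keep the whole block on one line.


difference() { translate([295, 166, 0]) cube([3558, 146, 2727]); translate([2385, 166, 701]) cube([633, 146, 1759]); }


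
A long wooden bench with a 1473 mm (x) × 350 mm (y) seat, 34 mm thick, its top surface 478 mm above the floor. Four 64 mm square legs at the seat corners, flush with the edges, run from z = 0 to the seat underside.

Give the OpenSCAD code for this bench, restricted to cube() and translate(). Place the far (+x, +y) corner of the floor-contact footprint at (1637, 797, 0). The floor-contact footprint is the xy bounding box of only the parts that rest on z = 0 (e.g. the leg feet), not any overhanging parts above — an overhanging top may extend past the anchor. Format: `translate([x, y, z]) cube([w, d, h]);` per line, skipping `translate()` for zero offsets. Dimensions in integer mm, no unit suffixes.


translate([164, 447, 444]) cube([1473, 350, 34]);
translate([164, 447, 0]) cube([64, 64, 444]);
translate([164, 733, 0]) cube([64, 64, 444]);
translate([1573, 447, 0]) cube([64, 64, 444]);
translate([1573, 733, 0]) cube([64, 64, 444]);


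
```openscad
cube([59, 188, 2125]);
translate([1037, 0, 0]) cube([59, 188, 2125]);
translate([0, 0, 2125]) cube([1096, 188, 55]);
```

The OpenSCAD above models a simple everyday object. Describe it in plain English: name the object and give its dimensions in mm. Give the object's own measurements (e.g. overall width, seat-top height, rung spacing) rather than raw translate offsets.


A door frame. The clear opening is 978 mm wide and 2125 mm high. Two 59 mm wide jambs, 188 mm deep, stand either side of the opening from the floor to the top of the opening. A 55 mm thick head sits across the top of both jambs, spanning the full outside width of the frame.


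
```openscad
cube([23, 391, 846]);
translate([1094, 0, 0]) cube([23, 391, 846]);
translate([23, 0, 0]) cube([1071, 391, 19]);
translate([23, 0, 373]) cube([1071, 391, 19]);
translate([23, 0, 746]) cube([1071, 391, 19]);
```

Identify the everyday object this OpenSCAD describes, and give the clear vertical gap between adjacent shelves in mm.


A bookshelf. The clear shelf gap is 354 mm.

Two tall side panels with 3 horizontal boards between them — a bookshelf. The first two shelf undersides are at z = 0 and z = 373; with shelf thickness 19, the clear gap is 373 − 0 − 19 = 354 mm.


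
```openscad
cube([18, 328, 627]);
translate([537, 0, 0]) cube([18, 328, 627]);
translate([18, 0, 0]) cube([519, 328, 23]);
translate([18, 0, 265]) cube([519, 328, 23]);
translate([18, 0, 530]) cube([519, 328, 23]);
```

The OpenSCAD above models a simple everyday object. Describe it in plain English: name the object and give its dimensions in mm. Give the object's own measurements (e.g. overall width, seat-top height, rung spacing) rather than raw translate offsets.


An open bookshelf. Two side panels, each 18 mm thick, 328 mm deep and 627 mm tall, stand 555 mm apart (outside-to-outside). Between them sit 3 shelves, each 23 mm thick and 328 mm deep, spanning the full gap between the sides. The bottom shelf rests on the floor (its underside at z = 0) and the clear gap between one shelf's top and the next shelf's underside is 242 mm.


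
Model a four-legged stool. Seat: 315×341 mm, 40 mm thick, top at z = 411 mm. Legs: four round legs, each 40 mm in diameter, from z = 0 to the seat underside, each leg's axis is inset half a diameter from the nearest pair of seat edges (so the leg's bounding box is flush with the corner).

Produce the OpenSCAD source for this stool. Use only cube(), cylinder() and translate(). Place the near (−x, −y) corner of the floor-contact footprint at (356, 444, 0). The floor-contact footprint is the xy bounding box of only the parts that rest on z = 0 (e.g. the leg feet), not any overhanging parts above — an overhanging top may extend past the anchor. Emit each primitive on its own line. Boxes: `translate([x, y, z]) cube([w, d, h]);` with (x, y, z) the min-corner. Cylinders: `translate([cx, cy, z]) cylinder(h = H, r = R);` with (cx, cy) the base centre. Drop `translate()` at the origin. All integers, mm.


translate([356, 444, 371]) cube([315, 341, 40]);
translate([376, 464, 0]) cylinder(h = 371, r = 20);
translate([651, 464, 0]) cylinder(h = 371, r = 20);
translate([376, 765, 0]) cylinder(h = 371, r = 20);
translate([651, 765, 0]) cylinder(h = 371, r = 20);


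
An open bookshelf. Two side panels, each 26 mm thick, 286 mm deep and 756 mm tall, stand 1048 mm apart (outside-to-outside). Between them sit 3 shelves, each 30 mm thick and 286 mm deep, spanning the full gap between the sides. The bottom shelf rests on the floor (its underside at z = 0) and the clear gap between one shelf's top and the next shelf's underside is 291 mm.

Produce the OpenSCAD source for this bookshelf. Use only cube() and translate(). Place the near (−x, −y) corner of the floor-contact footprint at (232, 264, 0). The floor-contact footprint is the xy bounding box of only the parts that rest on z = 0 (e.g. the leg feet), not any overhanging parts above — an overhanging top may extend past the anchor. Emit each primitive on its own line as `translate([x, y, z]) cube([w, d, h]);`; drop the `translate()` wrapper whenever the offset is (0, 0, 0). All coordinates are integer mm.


translate([232, 264, 0]) cube([26, 286, 756]);
translate([1254, 264, 0]) cube([26, 286, 756]);
translate([258, 264, 0]) cube([996, 286, 30]);
translate([258, 264, 321]) cube([996, 286, 30]);
translate([258, 264, 642]) cube([996, 286, 30]);


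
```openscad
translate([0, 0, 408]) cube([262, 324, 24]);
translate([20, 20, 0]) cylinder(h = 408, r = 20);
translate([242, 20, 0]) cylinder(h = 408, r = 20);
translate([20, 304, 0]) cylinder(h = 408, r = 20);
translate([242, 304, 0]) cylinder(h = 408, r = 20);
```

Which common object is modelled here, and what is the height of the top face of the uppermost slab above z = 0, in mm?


A stool. The seat height is 432 mm.

A 262×324×24 slab at z = 408 on four corner cylinders — a stool. The seat top is 408 + 24 = 432 mm.


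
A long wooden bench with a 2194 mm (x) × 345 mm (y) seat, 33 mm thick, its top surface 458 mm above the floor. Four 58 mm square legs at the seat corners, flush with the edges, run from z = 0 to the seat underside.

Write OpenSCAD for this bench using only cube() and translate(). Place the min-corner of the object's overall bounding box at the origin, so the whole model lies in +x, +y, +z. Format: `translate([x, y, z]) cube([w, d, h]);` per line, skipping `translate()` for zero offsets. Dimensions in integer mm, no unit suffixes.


translate([0, 0, 425]) cube([2194, 345, 33]);
cube([58, 58, 425]);
translate([0, 287, 0]) cube([58, 58, 425]);
translate([2136, 0, 0]) cube([58, 58, 425]);
translate([2136, 287, 0]) cube([58, 58, 425]);


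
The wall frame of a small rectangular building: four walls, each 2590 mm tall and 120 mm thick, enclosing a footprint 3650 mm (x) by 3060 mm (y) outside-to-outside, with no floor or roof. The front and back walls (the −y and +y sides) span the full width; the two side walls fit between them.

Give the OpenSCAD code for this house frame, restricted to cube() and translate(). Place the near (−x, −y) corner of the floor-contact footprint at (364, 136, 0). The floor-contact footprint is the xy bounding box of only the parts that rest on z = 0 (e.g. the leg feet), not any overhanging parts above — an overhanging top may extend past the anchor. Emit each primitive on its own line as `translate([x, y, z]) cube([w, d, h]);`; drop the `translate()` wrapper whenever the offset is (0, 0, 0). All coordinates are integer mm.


translate([364, 136, 0]) cube([3650, 120, 2590]);
translate([364, 3076, 0]) cube([3650, 120, 2590]);
translate([364, 256, 0]) cube([120, 2820, 2590]);
translate([3894, 256, 0]) cube([120, 2820, 2590]);


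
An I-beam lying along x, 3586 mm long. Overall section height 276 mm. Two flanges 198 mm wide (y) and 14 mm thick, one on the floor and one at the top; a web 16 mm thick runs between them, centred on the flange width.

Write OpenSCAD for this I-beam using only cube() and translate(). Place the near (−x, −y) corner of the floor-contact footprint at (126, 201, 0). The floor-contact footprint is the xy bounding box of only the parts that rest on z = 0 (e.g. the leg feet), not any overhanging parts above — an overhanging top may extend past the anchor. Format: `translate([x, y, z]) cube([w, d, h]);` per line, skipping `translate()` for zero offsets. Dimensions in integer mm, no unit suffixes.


translate([126, 201, 0]) cube([3586, 198, 14]);
translate([126, 292, 14]) cube([3586, 16, 248]);
translate([126, 201, 262]) cube([3586, 198, 14]);


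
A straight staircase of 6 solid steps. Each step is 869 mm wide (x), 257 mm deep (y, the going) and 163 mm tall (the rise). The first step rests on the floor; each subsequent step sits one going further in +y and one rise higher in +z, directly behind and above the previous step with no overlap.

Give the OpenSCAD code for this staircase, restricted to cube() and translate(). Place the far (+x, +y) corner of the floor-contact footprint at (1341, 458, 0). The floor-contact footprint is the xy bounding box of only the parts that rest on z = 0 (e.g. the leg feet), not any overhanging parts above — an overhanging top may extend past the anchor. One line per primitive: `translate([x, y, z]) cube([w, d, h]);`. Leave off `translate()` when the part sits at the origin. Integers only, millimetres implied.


translate([472, 201, 0]) cube([869, 257, 163]);
translate([472, 458, 163]) cube([869, 257, 163]);
translate([472, 715, 326]) cube([869, 257, 163]);
translate([472, 972, 489]) cube([869, 257, 163]);
translate([472, 1229, 652]) cube([869, 257, 163]);
translate([472, 1486, 815]) cube([869, 257, 163]);


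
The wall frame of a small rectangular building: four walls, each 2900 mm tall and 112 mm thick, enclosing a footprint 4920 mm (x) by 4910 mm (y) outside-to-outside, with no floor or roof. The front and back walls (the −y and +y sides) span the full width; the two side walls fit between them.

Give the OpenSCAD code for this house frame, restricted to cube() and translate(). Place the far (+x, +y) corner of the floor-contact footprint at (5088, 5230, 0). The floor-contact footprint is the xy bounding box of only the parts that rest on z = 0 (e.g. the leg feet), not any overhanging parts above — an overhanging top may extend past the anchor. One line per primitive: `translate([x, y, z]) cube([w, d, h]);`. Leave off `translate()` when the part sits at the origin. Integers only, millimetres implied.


translate([168, 320, 0]) cube([4920, 112, 2900]);
translate([168, 5118, 0]) cube([4920, 112, 2900]);
translate([168, 432, 0]) cube([112, 4686, 2900]);
translate([4976, 432, 0]) cube([112, 4686, 2900]);


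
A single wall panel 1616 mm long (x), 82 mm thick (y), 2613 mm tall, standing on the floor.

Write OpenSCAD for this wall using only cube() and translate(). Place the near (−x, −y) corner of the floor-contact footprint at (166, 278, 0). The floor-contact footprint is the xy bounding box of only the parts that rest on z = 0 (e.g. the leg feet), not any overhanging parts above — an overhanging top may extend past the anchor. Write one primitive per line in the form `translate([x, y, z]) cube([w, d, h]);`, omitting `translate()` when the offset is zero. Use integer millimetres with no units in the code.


translate([166, 278, 0]) cube([1616, 82, 2613]);


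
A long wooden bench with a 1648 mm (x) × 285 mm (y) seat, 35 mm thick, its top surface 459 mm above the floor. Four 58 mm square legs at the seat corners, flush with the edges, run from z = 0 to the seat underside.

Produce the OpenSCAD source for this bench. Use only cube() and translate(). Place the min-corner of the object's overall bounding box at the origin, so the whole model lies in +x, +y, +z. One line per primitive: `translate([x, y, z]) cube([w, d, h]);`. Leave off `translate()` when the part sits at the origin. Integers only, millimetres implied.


translate([0, 0, 424]) cube([1648, 285, 35]);
cube([58, 58, 424]);
translate([0, 227, 0]) cube([58, 58, 424]);
translate([1590, 0, 0]) cube([58, 58, 424]);
translate([1590, 227, 0]) cube([58, 58, 424]);


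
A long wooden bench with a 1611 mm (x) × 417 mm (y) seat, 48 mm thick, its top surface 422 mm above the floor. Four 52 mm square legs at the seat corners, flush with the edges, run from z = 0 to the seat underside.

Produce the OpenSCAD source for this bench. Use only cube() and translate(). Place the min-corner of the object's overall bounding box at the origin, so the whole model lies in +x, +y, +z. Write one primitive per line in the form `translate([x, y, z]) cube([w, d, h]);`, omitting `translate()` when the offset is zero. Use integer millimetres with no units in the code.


translate([0, 0, 374]) cube([1611, 417, 48]);
cube([52, 52, 374]);
translate([0, 365, 0]) cube([52, 52, 374]);
translate([1559, 0, 0]) cube([52, 52, 374]);
translate([1559, 365, 0]) cube([52, 52, 374]);
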